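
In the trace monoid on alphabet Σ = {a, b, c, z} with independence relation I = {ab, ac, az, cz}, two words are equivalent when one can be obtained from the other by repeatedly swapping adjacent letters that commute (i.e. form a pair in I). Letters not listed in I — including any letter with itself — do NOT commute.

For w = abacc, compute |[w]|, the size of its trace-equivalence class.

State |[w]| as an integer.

10

#0=a has no predecessor
#1=b has no predecessor
#2=a depends on [0:a]
#3=c depends on [1:b]
#4=c depends on [3:c]
sources: [0:a, 1:b]
N(rest) = Σ N(rest − s) over sources s of rest; N(one piece) = 1:
  size 1 → [2]=1  [4]=1
  size 2 → [0,2]=1  [2,4]=2  [3,4]=1
  size 3 → [0,2,4]=3  [1,3,4]=1  [2,3,4]=3
  first=0(a) contributes 4
  first=1(b) contributes 6
|[w]| = 10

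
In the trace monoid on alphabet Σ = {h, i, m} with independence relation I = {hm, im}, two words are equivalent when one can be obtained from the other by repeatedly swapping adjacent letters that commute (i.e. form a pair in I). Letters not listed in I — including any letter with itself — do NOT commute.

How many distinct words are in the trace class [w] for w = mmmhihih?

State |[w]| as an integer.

56

piece 0:m — minimal
piece 1:m rests on {0:m}
piece 2:m rests on {1:m}
piece 3:h — minimal
piece 4:i rests on {3:h}
piece 5:h rests on {4:i}
piece 6:i rests on {5:h}
piece 7:h rests on {6:i}
minimal pieces: {0:m, 3:h}
ways to finish when only these pieces remain (= sum over removing one remaining piece with nothing left below it):
  1 left: {2}→1  {7}→1
  2 left: {1,2}→1  {2,7}→2  {6,7}→1
  3 left: {0,1,2}→1  {1,2,7}→3  {2,6,7}→3  {5,6,7}→1
  4 left: {0,1,2,7}→4  {1,2,6,7}→6  {2,5,6,7}→4  {4,5,6,7}→1
  5 left: {0,1,2,6,7}→10  {1,2,5,6,7}→10  {2,4,5,6,7}→5  {3,4,5,6,7}→1
  6 left: {0,1,2,5,6,7}→20  {1,2,4,5,6,7}→15  {2,3,4,5,6,7}→6
  placing 0:m first → 21 extensions
  placing 3:h first → 35 extensions
total linear extensions = 56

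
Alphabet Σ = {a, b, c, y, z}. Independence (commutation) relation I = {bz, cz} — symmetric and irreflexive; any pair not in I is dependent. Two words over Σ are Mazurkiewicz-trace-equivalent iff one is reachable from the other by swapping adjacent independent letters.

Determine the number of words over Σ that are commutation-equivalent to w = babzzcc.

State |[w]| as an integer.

10

#0=b has no predecessor
#1=a depends on [0:b]
#2=b depends on [1:a]
#3=z depends on [1:a]
#4=z depends on [3:z]
#5=c depends on [2:b]
#6=c depends on [5:c]
sources: [0:b]
N(rest) = Σ N(rest − s) over sources s of rest; N(one piece) = 1:
  size 1 → [4]=1  [6]=1
  size 2 → [3,4]=1  [4,6]=2  [5,6]=1
  size 3 → [2,5,6]=1  [3,4,6]=3  [4,5,6]=3
  size 4 → [2,4,5,6]=4  [3,4,5,6]=6
  size 5 → [2,3,4,5,6]=10
  first=0(b) contributes 10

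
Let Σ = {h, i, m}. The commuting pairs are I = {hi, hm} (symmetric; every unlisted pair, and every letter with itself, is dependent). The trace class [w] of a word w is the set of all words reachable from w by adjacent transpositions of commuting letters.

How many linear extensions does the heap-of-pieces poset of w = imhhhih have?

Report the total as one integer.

0(i) covers ∅
1(m) covers 0:i
2(h) covers ∅
3(h) covers 2:h
4(h) covers 3:h
5(i) covers 1:m
6(h) covers 4:h
floor of heap: 0:i, 2:h
completions by unplaced set U, small U first (add the entries for U minus each lowest piece of U):
  |U|=1: {5}:1  {6}:1
  |U|=2: {1,5}:1  {4,6}:1  {5,6}:2
  |U|=3: {0,1,5}:1  {1,5,6}:3  {3,4,6}:1  {4,5,6}:3
  |U|=4: {0,1,5,6}:4  {1,4,5,6}:6  {2,3,4,6}:1  {3,4,5,6}:4
  |U|=5: {0,1,4,5,6}:10  {1,3,4,5,6}:10  {2,3,4,5,6}:5
  start at 0(i): 15
  start at 2(h): 20
sum over floor = 35

35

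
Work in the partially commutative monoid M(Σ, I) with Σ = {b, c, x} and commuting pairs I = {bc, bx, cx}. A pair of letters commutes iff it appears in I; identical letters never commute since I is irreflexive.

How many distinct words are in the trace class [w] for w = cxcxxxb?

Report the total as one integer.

105

piece 0:c — minimal
piece 1:x — minimal
piece 2:c rests on {0:c}
piece 3:x rests on {1:x}
piece 4:x rests on {3:x}
piece 5:x rests on {4:x}
piece 6:b — minimal
minimal pieces: {0:c, 1:x, 6:b}
ways to finish when only these pieces remain (= sum over removing one remaining piece with nothing left below it):
  1 left: {2}→1  {5}→1  {6}→1
  2 left: {0,2}→1  {2,5}→2  {2,6}→2  {4,5}→1  {5,6}→2
  3 left: {0,2,5}→3  {0,2,6}→3  {2,4,5}→3  {2,5,6}→6  {3,4,5}→1  {4,5,6}→3
  4 left: {0,2,4,5}→6  {0,2,5,6}→12  {1,3,4,5}→1  {2,3,4,5}→4  {2,4,5,6}→12  {3,4,5,6}→4
  5 left: {0,2,3,4,5}→10  {0,2,4,5,6}→30  {1,2,3,4,5}→5  {1,3,4,5,6}→5  {2,3,4,5,6}→20
  placing 0:c first → 30 extensions
  placing 1:x first → 60 extensions
  placing 6:b first → 15 extensions
total linear extensions = 105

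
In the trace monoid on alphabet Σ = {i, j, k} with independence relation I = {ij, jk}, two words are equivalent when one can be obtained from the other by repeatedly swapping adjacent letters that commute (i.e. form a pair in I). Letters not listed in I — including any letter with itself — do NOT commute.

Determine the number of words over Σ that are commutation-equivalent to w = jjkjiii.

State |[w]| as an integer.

piece 0:j — minimal
piece 1:j rests on {0:j}
piece 2:k — minimal
piece 3:j rests on {1:j}
piece 4:i rests on {2:k}
piece 5:i rests on {4:i}
piece 6:i rests on {5:i}
minimal pieces: {0:j, 2:k}
ways to finish when only these pieces remain (= sum over removing one remaining piece with nothing left below it):
  1 left: {3}→1  {6}→1
  2 left: {1,3}→1  {3,6}→2  {5,6}→1
  3 left: {0,1,3}→1  {1,3,6}→3  {3,5,6}→3  {4,5,6}→1
  4 left: {0,1,3,6}→4  {1,3,5,6}→6  {2,4,5,6}→1  {3,4,5,6}→4
  5 left: {0,1,3,5,6}→10  {1,3,4,5,6}→10  {2,3,4,5,6}→5
  placing 0:j first → 15 extensions
  placing 2:k first → 20 extensions
total linear extensions = 35

35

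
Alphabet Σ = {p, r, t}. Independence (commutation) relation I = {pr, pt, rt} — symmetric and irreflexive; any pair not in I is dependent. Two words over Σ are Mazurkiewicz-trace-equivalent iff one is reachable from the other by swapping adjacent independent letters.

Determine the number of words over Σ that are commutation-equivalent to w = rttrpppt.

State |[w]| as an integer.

560

#0=r has no predecessor
#1=t has no predecessor
#2=t depends on [1:t]
#3=r depends on [0:r]
#4=p has no predecessor
#5=p depends on [4:p]
#6=p depends on [5:p]
#7=t depends on [2:t]
sources: [0:r, 1:t, 4:p]
N(rest) = Σ N(rest − s) over sources s of rest; N(one piece) = 1:
  size 1 → [3]=1  [6]=1  [7]=1
  size 2 → [0,3]=1  [2,7]=1  [3,6]=2  [3,7]=2  [5,6]=1  [6,7]=2
  size 3 → [0,3,6]=3  [0,3,7]=3  [1,2,7]=1  [2,3,7]=3  [2,6,7]=3  [3,5,6]=3  [3,6,7]=6  [4,5,6]=1  [5,6,7]=3
  size 4 → [0,2,3,7]=6  [0,3,5,6]=6  [0,3,6,7]=12  [1,2,3,7]=4  [1,2,6,7]=4  [2,3,6,7]=12  [2,5,6,7]=6  [3,4,5,6]=4  [3,5,6,7]=12  [4,5,6,7]=4
  size 5 → [0,1,2,3,7]=10  [0,2,3,6,7]=30  [0,3,4,5,6]=10  [0,3,5,6,7]=30  [1,2,3,6,7]=20  [1,2,5,6,7]=10  [2,3,5,6,7]=30  [2,4,5,6,7]=10  [3,4,5,6,7]=20
  size 6 → [0,1,2,3,6,7]=60  [0,2,3,5,6,7]=90  [0,3,4,5,6,7]=60  [1,2,3,5,6,7]=60  [1,2,4,5,6,7]=20  [2,3,4,5,6,7]=60
  first=0(r) contributes 140
  first=1(t) contributes 210
  first=4(p) contributes 210
|[w]| = 560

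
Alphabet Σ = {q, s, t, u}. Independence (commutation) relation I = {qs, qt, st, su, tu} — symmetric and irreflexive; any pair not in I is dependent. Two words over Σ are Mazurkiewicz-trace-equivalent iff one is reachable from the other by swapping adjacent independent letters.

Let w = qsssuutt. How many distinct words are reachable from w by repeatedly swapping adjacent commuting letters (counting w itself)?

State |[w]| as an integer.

drop 0:q onto floor
drop 1:s onto floor
drop 2:s onto {1:s}
drop 3:s onto {2:s}
drop 4:u onto {0:q}
drop 5:u onto {4:u}
drop 6:t onto floor
drop 7:t onto {6:t}
ground layer = {0:q, 1:s, 6:t}
drop-orders for the pieces not yet dropped (sum over which currently-grounded one goes next):
  1 to go: {3} 1  {5} 1  {7} 1
  2 to go: {2,3} 1  {3,5} 2  {3,7} 2  {4,5} 1  {5,7} 2  {6,7} 1
  3 to go: {0,4,5} 1  {1,2,3} 1  {2,3,5} 3  {2,3,7} 3  {3,4,5} 3  {3,5,7} 6  {3,6,7} 3  {4,5,7} 3  {5,6,7} 3
  4 to go: {0,3,4,5} 4  {0,4,5,7} 4  {1,2,3,5} 4  {1,2,3,7} 4  {2,3,4,5} 6  {2,3,5,7} 12  {2,3,6,7} 6  {3,4,5,7} 12  {3,5,6,7} 12  {4,5,6,7} 6
  5 to go: {0,2,3,4,5} 10  {0,3,4,5,7} 20  {0,4,5,6,7} 10  {1,2,3,4,5} 10  {1,2,3,5,7} 20  {1,2,3,6,7} 10  {2,3,4,5,7} 30  {2,3,5,6,7} 30  {3,4,5,6,7} 30
  6 to go: {0,1,2,3,4,5} 20  {0,2,3,4,5,7} 60  {0,3,4,5,6,7} 60  {1,2,3,4,5,7} 60  {1,2,3,5,6,7} 60  {2,3,4,5,6,7} 90
  if 0:q drops first: 210 orders
  if 1:s drops first: 210 orders
  if 6:t drops first: 140 orders
heap linearizations: 560

560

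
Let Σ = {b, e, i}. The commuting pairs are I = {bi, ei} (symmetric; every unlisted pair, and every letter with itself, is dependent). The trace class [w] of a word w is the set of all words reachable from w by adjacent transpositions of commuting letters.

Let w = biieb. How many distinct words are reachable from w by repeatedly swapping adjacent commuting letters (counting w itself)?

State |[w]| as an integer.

piece 0:b — minimal
piece 1:i — minimal
piece 2:i rests on {1:i}
piece 3:e rests on {0:b}
piece 4:b rests on {3:e}
minimal pieces: {0:b, 1:i}
ways to finish when only these pieces remain (= sum over removing one remaining piece with nothing left below it):
  1 left: {2}→1  {4}→1
  2 left: {1,2}→1  {2,4}→2  {3,4}→1
  3 left: {0,3,4}→1  {1,2,4}→3  {2,3,4}→3
  placing 0:b first → 6 extensions
  placing 1:i first → 4 extensions
total linear extensions = 10

10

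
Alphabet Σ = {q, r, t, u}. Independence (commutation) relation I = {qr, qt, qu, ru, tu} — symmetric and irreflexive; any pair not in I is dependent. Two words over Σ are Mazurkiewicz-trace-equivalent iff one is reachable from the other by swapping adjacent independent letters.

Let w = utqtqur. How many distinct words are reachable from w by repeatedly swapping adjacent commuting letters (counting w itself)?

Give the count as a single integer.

210

drop 0:u onto floor
drop 1:t onto floor
drop 2:q onto floor
drop 3:t onto {1:t}
drop 4:q onto {2:q}
drop 5:u onto {0:u}
drop 6:r onto {3:t}
ground layer = {0:u, 1:t, 2:q}
drop-orders for the pieces not yet dropped (sum over which currently-grounded one goes next):
  1 to go: {4} 1  {5} 1  {6} 1
  2 to go: {0,5} 1  {2,4} 1  {3,6} 1  {4,5} 2  {4,6} 2  {5,6} 2
  3 to go: {0,4,5} 3  {0,5,6} 3  {1,3,6} 1  {2,4,5} 3  {2,4,6} 3  {3,4,6} 3  {3,5,6} 3  {4,5,6} 6
  4 to go: {0,2,4,5} 6  {0,3,5,6} 6  {0,4,5,6} 12  {1,3,4,6} 4  {1,3,5,6} 4  {2,3,4,6} 6  {2,4,5,6} 12  {3,4,5,6} 12
  5 to go: {0,1,3,5,6} 10  {0,2,4,5,6} 30  {0,3,4,5,6} 30  {1,2,3,4,6} 10  {1,3,4,5,6} 20  {2,3,4,5,6} 30
  if 0:u drops first: 60 orders
  if 1:t drops first: 90 orders
  if 2:q drops first: 60 orders
heap linearizations: 210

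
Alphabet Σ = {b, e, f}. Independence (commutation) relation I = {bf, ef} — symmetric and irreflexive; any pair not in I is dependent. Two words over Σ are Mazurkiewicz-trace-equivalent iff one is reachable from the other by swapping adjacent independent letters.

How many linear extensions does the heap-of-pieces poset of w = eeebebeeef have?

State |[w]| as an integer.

10

piece 0:e — minimal
piece 1:e rests on {0:e}
piece 2:e rests on {1:e}
piece 3:b rests on {2:e}
piece 4:e rests on {3:b}
piece 5:b rests on {4:e}
piece 6:e rests on {5:b}
piece 7:e rests on {6:e}
piece 8:e rests on {7:e}
piece 9:f — minimal
minimal pieces: {0:e, 9:f}
ways to finish when only these pieces remain (= sum over removing one remaining piece with nothing left below it):
  1 left: {8}→1  {9}→1
  2 left: {7,8}→1  {8,9}→2
  3 left: {6,7,8}→1  {7,8,9}→3
  4 left: {5,6,7,8}→1  {6,7,8,9}→4
  5 left: {4,5,6,7,8}→1  {5,6,7,8,9}→5
  6 left: {3,4,5,6,7,8}→1  {4,5,6,7,8,9}→6
  7 left: {2,3,4,5,6,7,8}→1  {3,4,5,6,7,8,9}→7
  8 left: {1,2,3,4,5,6,7,8}→1  {2,3,4,5,6,7,8,9}→8
  placing 0:e first → 9 extensions
  placing 9:f first → 1 extensions
total linear extensions = 10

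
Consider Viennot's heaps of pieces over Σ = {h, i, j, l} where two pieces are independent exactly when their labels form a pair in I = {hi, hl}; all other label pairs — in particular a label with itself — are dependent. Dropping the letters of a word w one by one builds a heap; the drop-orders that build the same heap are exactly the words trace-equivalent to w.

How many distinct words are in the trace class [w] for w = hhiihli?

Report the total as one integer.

piece 0:h — minimal
piece 1:h rests on {0:h}
piece 2:i — minimal
piece 3:i rests on {2:i}
piece 4:h rests on {1:h}
piece 5:l rests on {3:i}
piece 6:i rests on {5:l}
minimal pieces: {0:h, 2:i}
ways to finish when only these pieces remain (= sum over removing one remaining piece with nothing left below it):
  1 left: {4}→1  {6}→1
  2 left: {1,4}→1  {4,6}→2  {5,6}→1
  3 left: {0,1,4}→1  {1,4,6}→3  {3,5,6}→1  {4,5,6}→3
  4 left: {0,1,4,6}→4  {1,4,5,6}→6  {2,3,5,6}→1  {3,4,5,6}→4
  5 left: {0,1,4,5,6}→10  {1,3,4,5,6}→10  {2,3,4,5,6}→5
  placing 0:h first → 15 extensions
  placing 2:i first → 20 extensions
total linear extensions = 35

35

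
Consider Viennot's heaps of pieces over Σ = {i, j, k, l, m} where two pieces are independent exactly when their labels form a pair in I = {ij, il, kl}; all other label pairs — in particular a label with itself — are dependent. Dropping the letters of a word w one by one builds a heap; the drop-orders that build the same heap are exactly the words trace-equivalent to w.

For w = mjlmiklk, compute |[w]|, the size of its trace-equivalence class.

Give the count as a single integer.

4

drop 0:m onto floor
drop 1:j onto {0:m}
drop 2:l onto {1:j}
drop 3:m onto {2:l}
drop 4:i onto {3:m}
drop 5:k onto {4:i}
drop 6:l onto {3:m}
drop 7:k onto {5:k}
ground layer = {0:m}
drop-orders for the pieces not yet dropped (sum over which currently-grounded one goes next):
  1 to go: {6} 1  {7} 1
  2 to go: {5,7} 1  {6,7} 2
  3 to go: {4,5,7} 1  {5,6,7} 3
  4 to go: {4,5,6,7} 4
  5 to go: {3,4,5,6,7} 4
  6 to go: {2,3,4,5,6,7} 4
  if 0:m drops first: 4 orders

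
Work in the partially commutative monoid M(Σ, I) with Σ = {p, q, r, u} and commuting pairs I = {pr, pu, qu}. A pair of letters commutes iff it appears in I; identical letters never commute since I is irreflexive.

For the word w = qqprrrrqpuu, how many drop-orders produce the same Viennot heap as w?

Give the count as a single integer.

drop 0:q onto floor
drop 1:q onto {0:q}
drop 2:p onto {1:q}
drop 3:r onto {1:q}
drop 4:r onto {3:r}
drop 5:r onto {4:r}
drop 6:r onto {5:r}
drop 7:q onto {2:p, 6:r}
drop 8:p onto {7:q}
drop 9:u onto {6:r}
drop 10:u onto {9:u}
ground layer = {0:q}
drop-orders for the pieces not yet dropped (sum over which currently-grounded one goes next):
  1 to go: {8} 1  {10} 1
  2 to go: {7,8} 1  {8,10} 2  {9,10} 1
  3 to go: {2,7,8} 1  {7,8,10} 3  {8,9,10} 3
  4 to go: {2,7,8,10} 4  {7,8,9,10} 6
  5 to go: {2,7,8,9,10} 10  {6,7,8,9,10} 6
  6 to go: {2,6,7,8,9,10} 16  {5,6,7,8,9,10} 6
  7 to go: {2,5,6,7,8,9,10} 22  {4,5,6,7,8,9,10} 6
  8 to go: {2,4,5,6,7,8,9,10} 28  {3,4,5,6,7,8,9,10} 6
  9 to go: {2,3,4,5,6,7,8,9,10} 34
  if 0:q drops first: 34 orders

34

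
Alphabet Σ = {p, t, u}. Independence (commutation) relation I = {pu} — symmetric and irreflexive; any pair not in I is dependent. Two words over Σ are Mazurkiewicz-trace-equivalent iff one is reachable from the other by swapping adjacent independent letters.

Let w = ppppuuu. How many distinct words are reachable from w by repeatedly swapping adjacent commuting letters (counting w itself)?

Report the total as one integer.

piece 0:p — minimal
piece 1:p rests on {0:p}
piece 2:p rests on {1:p}
piece 3:p rests on {2:p}
piece 4:u — minimal
piece 5:u rests on {4:u}
piece 6:u rests on {5:u}
minimal pieces: {0:p, 4:u}
ways to finish when only these pieces remain (= sum over removing one remaining piece with nothing left below it):
  1 left: {3}→1  {6}→1
  2 left: {2,3}→1  {3,6}→2  {5,6}→1
  3 left: {1,2,3}→1  {2,3,6}→3  {3,5,6}→3  {4,5,6}→1
  4 left: {0,1,2,3}→1  {1,2,3,6}→4  {2,3,5,6}→6  {3,4,5,6}→4
  5 left: {0,1,2,3,6}→5  {1,2,3,5,6}→10  {2,3,4,5,6}→10
  placing 0:p first → 20 extensions
  placing 4:u first → 15 extensions
total linear extensions = 35

35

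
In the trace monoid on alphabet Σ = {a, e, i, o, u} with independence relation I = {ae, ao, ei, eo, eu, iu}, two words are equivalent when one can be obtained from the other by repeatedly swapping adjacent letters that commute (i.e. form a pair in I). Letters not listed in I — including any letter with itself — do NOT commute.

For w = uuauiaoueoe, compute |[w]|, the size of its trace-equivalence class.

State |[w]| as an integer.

#0=u has no predecessor
#1=u depends on [0:u]
#2=a depends on [1:u]
#3=u depends on [2:a]
#4=i depends on [2:a]
#5=a depends on [3:u, 4:i]
#6=o depends on [3:u, 4:i]
#7=u depends on [5:a, 6:o]
#8=e has no predecessor
#9=o depends on [7:u]
#10=e depends on [8:e]
sources: [0:u, 8:e]
N(rest) = Σ N(rest − s) over sources s of rest; N(one piece) = 1:
  size 1 → [9]=1  [10]=1
  size 2 → [7,9]=1  [8,10]=1  [9,10]=2
  size 3 → [5,7,9]=1  [6,7,9]=1  [7,9,10]=3  [8,9,10]=3
  size 4 → [5,6,7,9]=2  [5,7,9,10]=4  [6,7,9,10]=4  [7,8,9,10]=6
  size 5 → [3,5,6,7,9]=2  [4,5,6,7,9]=2  [5,6,7,9,10]=10  [5,7,8,9,10]=10  [6,7,8,9,10]=10
  size 6 → [3,4,5,6,7,9]=4  [3,5,6,7,9,10]=12  [4,5,6,7,9,10]=12  [5,6,7,8,9,10]=30
  size 7 → [2,3,4,5,6,7,9]=4  [3,4,5,6,7,9,10]=28  [3,5,6,7,8,9,10]=42  [4,5,6,7,8,9,10]=42
  size 8 → [1,2,3,4,5,6,7,9]=4  [2,3,4,5,6,7,9,10]=32  [3,4,5,6,7,8,9,10]=112
  size 9 → [0,1,2,3,4,5,6,7,9]=4  [1,2,3,4,5,6,7,9,10]=36  [2,3,4,5,6,7,8,9,10]=144
  first=0(u) contributes 180
  first=8(e) contributes 40
|[w]| = 220

220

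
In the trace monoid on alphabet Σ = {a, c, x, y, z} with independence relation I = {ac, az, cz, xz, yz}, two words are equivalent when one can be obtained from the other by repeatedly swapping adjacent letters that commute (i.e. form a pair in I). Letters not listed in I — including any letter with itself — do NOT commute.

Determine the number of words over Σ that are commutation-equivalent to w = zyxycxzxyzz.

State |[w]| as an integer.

drop 0:z onto floor
drop 1:y onto floor
drop 2:x onto {1:y}
drop 3:y onto {2:x}
drop 4:c onto {3:y}
drop 5:x onto {4:c}
drop 6:z onto {0:z}
drop 7:x onto {5:x}
drop 8:y onto {7:x}
drop 9:z onto {6:z}
drop 10:z onto {9:z}
ground layer = {0:z, 1:y}
drop-orders for the pieces not yet dropped (sum over which currently-grounded one goes next):
  1 to go: {8} 1  {10} 1
  2 to go: {7,8} 1  {8,10} 2  {9,10} 1
  3 to go: {5,7,8} 1  {6,9,10} 1  {7,8,10} 3  {8,9,10} 3
  4 to go: {0,6,9,10} 1  {4,5,7,8} 1  {5,7,8,10} 4  {6,8,9,10} 4  {7,8,9,10} 6
  5 to go: {0,6,8,9,10} 5  {3,4,5,7,8} 1  {4,5,7,8,10} 5  {5,7,8,9,10} 10  {6,7,8,9,10} 10
  6 to go: {0,6,7,8,9,10} 15  {2,3,4,5,7,8} 1  {3,4,5,7,8,10} 6  {4,5,7,8,9,10} 15  {5,6,7,8,9,10} 20
  7 to go: {0,5,6,7,8,9,10} 35  {1,2,3,4,5,7,8} 1  {2,3,4,5,7,8,10} 7  {3,4,5,7,8,9,10} 21  {4,5,6,7,8,9,10} 35
  8 to go: {0,4,5,6,7,8,9,10} 70  {1,2,3,4,5,7,8,10} 8  {2,3,4,5,7,8,9,10} 28  {3,4,5,6,7,8,9,10} 56
  9 to go: {0,3,4,5,6,7,8,9,10} 126  {1,2,3,4,5,7,8,9,10} 36  {2,3,4,5,6,7,8,9,10} 84
  if 0:z drops first: 120 orders
  if 1:y drops first: 210 orders
heap linearizations: 330

330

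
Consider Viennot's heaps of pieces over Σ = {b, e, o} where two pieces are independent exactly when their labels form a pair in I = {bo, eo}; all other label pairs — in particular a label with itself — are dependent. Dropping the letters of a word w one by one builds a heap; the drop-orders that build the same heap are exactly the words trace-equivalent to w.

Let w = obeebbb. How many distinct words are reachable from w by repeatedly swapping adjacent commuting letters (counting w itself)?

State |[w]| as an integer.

7

drop 0:o onto floor
drop 1:b onto floor
drop 2:e onto {1:b}
drop 3:e onto {2:e}
drop 4:b onto {3:e}
drop 5:b onto {4:b}
drop 6:b onto {5:b}
ground layer = {0:o, 1:b}
drop-orders for the pieces not yet dropped (sum over which currently-grounded one goes next):
  1 to go: {0} 1  {6} 1
  2 to go: {0,6} 2  {5,6} 1
  3 to go: {0,5,6} 3  {4,5,6} 1
  4 to go: {0,4,5,6} 4  {3,4,5,6} 1
  5 to go: {0,3,4,5,6} 5  {2,3,4,5,6} 1
  if 0:o drops first: 1 orders
  if 1:b drops first: 6 orders
heap linearizations: 7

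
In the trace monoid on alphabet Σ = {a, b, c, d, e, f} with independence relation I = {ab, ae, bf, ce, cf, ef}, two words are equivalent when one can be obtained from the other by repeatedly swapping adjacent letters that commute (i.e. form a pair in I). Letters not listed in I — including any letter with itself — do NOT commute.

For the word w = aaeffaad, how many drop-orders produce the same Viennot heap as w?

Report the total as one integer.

0(a) covers ∅
1(a) covers 0:a
2(e) covers ∅
3(f) covers 1:a
4(f) covers 3:f
5(a) covers 4:f
6(a) covers 5:a
7(d) covers 2:e, 6:a
floor of heap: 0:a, 2:e
completions by unplaced set U, small U first (add the entries for U minus each lowest piece of U):
  |U|=1: {7}:1
  |U|=2: {2,7}:1  {6,7}:1
  |U|=3: {2,6,7}:2  {5,6,7}:1
  |U|=4: {2,5,6,7}:3  {4,5,6,7}:1
  |U|=5: {2,4,5,6,7}:4  {3,4,5,6,7}:1
  |U|=6: {1,3,4,5,6,7}:1  {2,3,4,5,6,7}:5
  start at 0(a): 6
  start at 2(e): 1
sum over floor = 7

7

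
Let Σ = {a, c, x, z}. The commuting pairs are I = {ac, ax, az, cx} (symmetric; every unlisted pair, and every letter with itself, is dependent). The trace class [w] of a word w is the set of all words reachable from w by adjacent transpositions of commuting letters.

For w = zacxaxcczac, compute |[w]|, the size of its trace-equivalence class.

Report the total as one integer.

piece 0:z — minimal
piece 1:a — minimal
piece 2:c rests on {0:z}
piece 3:x rests on {0:z}
piece 4:a rests on {1:a}
piece 5:x rests on {3:x}
piece 6:c rests on {2:c}
piece 7:c rests on {6:c}
piece 8:z rests on {5:x, 7:c}
piece 9:a rests on {4:a}
piece 10:c rests on {8:z}
minimal pieces: {0:z, 1:a}
ways to finish when only these pieces remain (= sum over removing one remaining piece with nothing left below it):
  1 left: {9}→1  {10}→1
  2 left: {4,9}→1  {8,10}→1  {9,10}→2
  3 left: {1,4,9}→1  {4,9,10}→3  {5,8,10}→1  {7,8,10}→1  {8,9,10}→3
  4 left: {1,4,9,10}→4  {3,5,8,10}→1  {4,8,9,10}→6  {5,7,8,10}→2  {5,8,9,10}→4  {6,7,8,10}→1  {7,8,9,10}→4
  5 left: {1,4,8,9,10}→10  {2,6,7,8,10}→1  {3,5,7,8,10}→3  {3,5,8,9,10}→5  {4,5,8,9,10}→10  {4,7,8,9,10}→10  {5,6,7,8,10}→3  {5,7,8,9,10}→10  {6,7,8,9,10}→5
  6 left: {1,4,5,8,9,10}→20  {1,4,7,8,9,10}→20  {2,5,6,7,8,10}→4  {2,6,7,8,9,10}→6  {3,4,5,8,9,10}→15  {3,5,6,7,8,10}→6  {3,5,7,8,9,10}→18  {4,5,7,8,9,10}→30  {4,6,7,8,9,10}→15  {5,6,7,8,9,10}→18
  7 left: {1,3,4,5,8,9,10}→35  {1,4,5,7,8,9,10}→70  {1,4,6,7,8,9,10}→35  {2,3,5,6,7,8,10}→10  {2,4,6,7,8,9,10}→21  {2,5,6,7,8,9,10}→28  {3,4,5,7,8,9,10}→63  {3,5,6,7,8,9,10}→42  {4,5,6,7,8,9,10}→63
  8 left: {0,2,3,5,6,7,8,10}→10  {1,2,4,6,7,8,9,10}→56  {1,3,4,5,7,8,9,10}→168  {1,4,5,6,7,8,9,10}→168  {2,3,5,6,7,8,9,10}→80  {2,4,5,6,7,8,9,10}→112  {3,4,5,6,7,8,9,10}→168
  9 left: {0,2,3,5,6,7,8,9,10}→90  {1,2,4,5,6,7,8,9,10}→336  {1,3,4,5,6,7,8,9,10}→504  {2,3,4,5,6,7,8,9,10}→360
  placing 0:z first → 1200 extensions
  placing 1:a first → 450 extensions
total linear extensions = 1650

1650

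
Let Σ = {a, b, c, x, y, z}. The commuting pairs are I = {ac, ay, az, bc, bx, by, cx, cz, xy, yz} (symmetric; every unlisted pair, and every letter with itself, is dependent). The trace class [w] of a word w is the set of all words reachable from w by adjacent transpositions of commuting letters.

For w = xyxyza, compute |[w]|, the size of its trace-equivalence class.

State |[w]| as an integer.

30

#0=x has no predecessor
#1=y has no predecessor
#2=x depends on [0:x]
#3=y depends on [1:y]
#4=z depends on [2:x]
#5=a depends on [2:x]
sources: [0:x, 1:y]
N(rest) = Σ N(rest − s) over sources s of rest; N(one piece) = 1:
  size 1 → [3]=1  [4]=1  [5]=1
  size 2 → [1,3]=1  [3,4]=2  [3,5]=2  [4,5]=2
  size 3 → [1,3,4]=3  [1,3,5]=3  [2,4,5]=2  [3,4,5]=6
  size 4 → [0,2,4,5]=2  [1,3,4,5]=12  [2,3,4,5]=8
  first=0(x) contributes 20
  first=1(y) contributes 10
|[w]| = 30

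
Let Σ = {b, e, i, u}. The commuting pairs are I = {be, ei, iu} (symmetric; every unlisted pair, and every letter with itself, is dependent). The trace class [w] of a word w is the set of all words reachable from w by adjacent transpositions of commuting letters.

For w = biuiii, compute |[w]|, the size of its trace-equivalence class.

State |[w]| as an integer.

5

drop 0:b onto floor
drop 1:i onto {0:b}
drop 2:u onto {0:b}
drop 3:i onto {1:i}
drop 4:i onto {3:i}
drop 5:i onto {4:i}
ground layer = {0:b}
drop-orders for the pieces not yet dropped (sum over which currently-grounded one goes next):
  1 to go: {2} 1  {5} 1
  2 to go: {2,5} 2  {4,5} 1
  3 to go: {2,4,5} 3  {3,4,5} 1
  4 to go: {1,3,4,5} 1  {2,3,4,5} 4
  if 0:b drops first: 5 orders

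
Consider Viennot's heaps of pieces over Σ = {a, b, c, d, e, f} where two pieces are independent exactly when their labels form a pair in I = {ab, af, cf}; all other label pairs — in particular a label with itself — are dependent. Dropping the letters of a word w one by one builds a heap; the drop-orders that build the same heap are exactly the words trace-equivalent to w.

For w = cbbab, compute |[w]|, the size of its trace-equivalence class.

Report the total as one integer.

0(c) covers ∅
1(b) covers 0:c
2(b) covers 1:b
3(a) covers 0:c
4(b) covers 2:b
floor of heap: 0:c
completions by unplaced set U, small U first (add the entries for U minus each lowest piece of U):
  |U|=1: {3}:1  {4}:1
  |U|=2: {2,4}:1  {3,4}:2
  |U|=3: {1,2,4}:1  {2,3,4}:3
  start at 0(c): 4

4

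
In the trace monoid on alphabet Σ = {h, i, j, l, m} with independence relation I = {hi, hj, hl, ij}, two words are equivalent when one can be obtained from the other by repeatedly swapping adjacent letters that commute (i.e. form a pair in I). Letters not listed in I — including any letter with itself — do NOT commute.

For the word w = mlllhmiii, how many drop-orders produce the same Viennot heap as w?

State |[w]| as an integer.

4

piece 0:m — minimal
piece 1:l rests on {0:m}
piece 2:l rests on {1:l}
piece 3:l rests on {2:l}
piece 4:h rests on {0:m}
piece 5:m rests on {3:l, 4:h}
piece 6:i rests on {5:m}
piece 7:i rests on {6:i}
piece 8:i rests on {7:i}
minimal pieces: {0:m}
ways to finish when only these pieces remain (= sum over removing one remaining piece with nothing left below it):
  1 left: {8}→1
  2 left: {7,8}→1
  3 left: {6,7,8}→1
  4 left: {5,6,7,8}→1
  5 left: {3,5,6,7,8}→1  {4,5,6,7,8}→1
  6 left: {2,3,5,6,7,8}→1  {3,4,5,6,7,8}→2
  7 left: {1,2,3,5,6,7,8}→1  {2,3,4,5,6,7,8}→3
  placing 0:m first → 4 extensions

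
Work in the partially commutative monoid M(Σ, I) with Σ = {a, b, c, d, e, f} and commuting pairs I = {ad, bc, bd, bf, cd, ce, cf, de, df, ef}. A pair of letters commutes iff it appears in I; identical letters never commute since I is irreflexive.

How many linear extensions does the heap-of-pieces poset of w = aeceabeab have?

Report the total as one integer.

3

#0=a has no predecessor
#1=e depends on [0:a]
#2=c depends on [0:a]
#3=e depends on [1:e]
#4=a depends on [2:c, 3:e]
#5=b depends on [4:a]
#6=e depends on [5:b]
#7=a depends on [6:e]
#8=b depends on [7:a]
sources: [0:a]
N(rest) = Σ N(rest − s) over sources s of rest; N(one piece) = 1:
  size 1 → [8]=1
  size 2 → [7,8]=1
  size 3 → [6,7,8]=1
  size 4 → [5,6,7,8]=1
  size 5 → [4,5,6,7,8]=1
  size 6 → [2,4,5,6,7,8]=1  [3,4,5,6,7,8]=1
  size 7 → [1,3,4,5,6,7,8]=1  [2,3,4,5,6,7,8]=2
  first=0(a) contributes 3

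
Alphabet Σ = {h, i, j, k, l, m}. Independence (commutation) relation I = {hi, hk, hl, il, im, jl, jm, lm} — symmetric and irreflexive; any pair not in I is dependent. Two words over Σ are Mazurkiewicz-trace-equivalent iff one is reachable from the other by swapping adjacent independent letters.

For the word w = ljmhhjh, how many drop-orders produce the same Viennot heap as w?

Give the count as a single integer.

piece 0:l — minimal
piece 1:j — minimal
piece 2:m — minimal
piece 3:h rests on {1:j, 2:m}
piece 4:h rests on {3:h}
piece 5:j rests on {4:h}
piece 6:h rests on {5:j}
minimal pieces: {0:l, 1:j, 2:m}
ways to finish when only these pieces remain (= sum over removing one remaining piece with nothing left below it):
  1 left: {0}→1  {6}→1
  2 left: {0,6}→2  {5,6}→1
  3 left: {0,5,6}→3  {4,5,6}→1
  4 left: {0,4,5,6}→4  {3,4,5,6}→1
  5 left: {0,3,4,5,6}→5  {1,3,4,5,6}→1  {2,3,4,5,6}→1
  placing 0:l first → 2 extensions
  placing 1:j first → 6 extensions
  placing 2:m first → 6 extensions
total linear extensions = 14

14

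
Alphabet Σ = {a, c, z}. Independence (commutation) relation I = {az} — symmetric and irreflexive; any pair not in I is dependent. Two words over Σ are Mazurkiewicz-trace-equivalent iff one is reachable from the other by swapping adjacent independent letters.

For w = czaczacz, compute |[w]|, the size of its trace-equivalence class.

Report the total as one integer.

piece 0:c — minimal
piece 1:z rests on {0:c}
piece 2:a rests on {0:c}
piece 3:c rests on {1:z, 2:a}
piece 4:z rests on {3:c}
piece 5:a rests on {3:c}
piece 6:c rests on {4:z, 5:a}
piece 7:z rests on {6:c}
minimal pieces: {0:c}
ways to finish when only these pieces remain (= sum over removing one remaining piece with nothing left below it):
  1 left: {7}→1
  2 left: {6,7}→1
  3 left: {4,6,7}→1  {5,6,7}→1
  4 left: {4,5,6,7}→2
  5 left: {3,4,5,6,7}→2
  6 left: {1,3,4,5,6,7}→2  {2,3,4,5,6,7}→2
  placing 0:c first → 4 extensions

4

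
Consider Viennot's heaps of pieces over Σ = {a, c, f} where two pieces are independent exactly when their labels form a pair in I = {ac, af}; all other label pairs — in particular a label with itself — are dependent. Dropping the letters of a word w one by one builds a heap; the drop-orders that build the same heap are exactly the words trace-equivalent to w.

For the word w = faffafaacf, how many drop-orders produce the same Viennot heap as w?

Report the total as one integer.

0(f) covers ∅
1(a) covers ∅
2(f) covers 0:f
3(f) covers 2:f
4(a) covers 1:a
5(f) covers 3:f
6(a) covers 4:a
7(a) covers 6:a
8(c) covers 5:f
9(f) covers 8:c
floor of heap: 0:f, 1:a
completions by unplaced set U, small U first (add the entries for U minus each lowest piece of U):
  |U|=1: {7}:1  {9}:1
  |U|=2: {6,7}:1  {7,9}:2  {8,9}:1
  |U|=3: {4,6,7}:1  {5,8,9}:1  {6,7,9}:3  {7,8,9}:3
  |U|=4: {1,4,6,7}:1  {3,5,8,9}:1  {4,6,7,9}:4  {5,7,8,9}:4  {6,7,8,9}:6
  |U|=5: {1,4,6,7,9}:5  {2,3,5,8,9}:1  {3,5,7,8,9}:5  {4,6,7,8,9}:10  {5,6,7,8,9}:10
  |U|=6: {0,2,3,5,8,9}:1  {1,4,6,7,8,9}:15  {2,3,5,7,8,9}:6  {3,5,6,7,8,9}:15  {4,5,6,7,8,9}:20
  |U|=7: {0,2,3,5,7,8,9}:7  {1,4,5,6,7,8,9}:35  {2,3,5,6,7,8,9}:21  {3,4,5,6,7,8,9}:35
  |U|=8: {0,2,3,5,6,7,8,9}:28  {1,3,4,5,6,7,8,9}:70  {2,3,4,5,6,7,8,9}:56
  start at 0(f): 126
  start at 1(a): 84
sum over floor = 210

210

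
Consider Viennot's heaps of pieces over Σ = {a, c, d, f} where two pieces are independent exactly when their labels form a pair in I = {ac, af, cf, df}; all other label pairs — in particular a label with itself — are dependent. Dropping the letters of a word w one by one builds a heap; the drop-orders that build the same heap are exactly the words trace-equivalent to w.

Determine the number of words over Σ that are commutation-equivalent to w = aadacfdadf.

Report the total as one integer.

90

#0=a has no predecessor
#1=a depends on [0:a]
#2=d depends on [1:a]
#3=a depends on [2:d]
#4=c depends on [2:d]
#5=f has no predecessor
#6=d depends on [3:a, 4:c]
#7=a depends on [6:d]
#8=d depends on [7:a]
#9=f depends on [5:f]
sources: [0:a, 5:f]
N(rest) = Σ N(rest − s) over sources s of rest; N(one piece) = 1:
  size 1 → [8]=1  [9]=1
  size 2 → [5,9]=1  [7,8]=1  [8,9]=2
  size 3 → [5,8,9]=3  [6,7,8]=1  [7,8,9]=3
  size 4 → [3,6,7,8]=1  [4,6,7,8]=1  [5,7,8,9]=6  [6,7,8,9]=4
  size 5 → [3,4,6,7,8]=2  [3,6,7,8,9]=5  [4,6,7,8,9]=5  [5,6,7,8,9]=10
  size 6 → [2,3,4,6,7,8]=2  [3,4,6,7,8,9]=12  [3,5,6,7,8,9]=15  [4,5,6,7,8,9]=15
  size 7 → [1,2,3,4,6,7,8]=2  [2,3,4,6,7,8,9]=14  [3,4,5,6,7,8,9]=42
  size 8 → [0,1,2,3,4,6,7,8]=2  [1,2,3,4,6,7,8,9]=16  [2,3,4,5,6,7,8,9]=56
  first=0(a) contributes 72
  first=5(f) contributes 18
|[w]| = 90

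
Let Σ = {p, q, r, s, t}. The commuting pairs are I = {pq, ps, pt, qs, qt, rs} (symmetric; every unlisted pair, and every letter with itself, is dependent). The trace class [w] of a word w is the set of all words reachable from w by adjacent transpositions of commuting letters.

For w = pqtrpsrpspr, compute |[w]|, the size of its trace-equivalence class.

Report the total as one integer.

218

piece 0:p — minimal
piece 1:q — minimal
piece 2:t — minimal
piece 3:r rests on {0:p, 1:q, 2:t}
piece 4:p rests on {3:r}
piece 5:s rests on {2:t}
piece 6:r rests on {4:p}
piece 7:p rests on {6:r}
piece 8:s rests on {5:s}
piece 9:p rests on {7:p}
piece 10:r rests on {9:p}
minimal pieces: {0:p, 1:q, 2:t}
ways to finish when only these pieces remain (= sum over removing one remaining piece with nothing left below it):
  1 left: {8}→1  {10}→1
  2 left: {5,8}→1  {8,10}→2  {9,10}→1
  3 left: {5,8,10}→3  {7,9,10}→1  {8,9,10}→3
  4 left: {5,8,9,10}→6  {6,7,9,10}→1  {7,8,9,10}→4
  5 left: {4,6,7,9,10}→1  {5,7,8,9,10}→10  {6,7,8,9,10}→5
  6 left: {3,4,6,7,9,10}→1  {4,6,7,8,9,10}→6  {5,6,7,8,9,10}→15
  7 left: {0,3,4,6,7,9,10}→1  {1,3,4,6,7,9,10}→1  {3,4,6,7,8,9,10}→7  {4,5,6,7,8,9,10}→21
  8 left: {0,1,3,4,6,7,9,10}→2  {0,3,4,6,7,8,9,10}→8  {1,3,4,6,7,8,9,10}→8  {3,4,5,6,7,8,9,10}→28
  9 left: {0,1,3,4,6,7,8,9,10}→18  {0,3,4,5,6,7,8,9,10}→36  {1,3,4,5,6,7,8,9,10}→36  {2,3,4,5,6,7,8,9,10}→28
  placing 0:p first → 64 extensions
  placing 1:q first → 64 extensions
  placing 2:t first → 90 extensions
total linear extensions = 218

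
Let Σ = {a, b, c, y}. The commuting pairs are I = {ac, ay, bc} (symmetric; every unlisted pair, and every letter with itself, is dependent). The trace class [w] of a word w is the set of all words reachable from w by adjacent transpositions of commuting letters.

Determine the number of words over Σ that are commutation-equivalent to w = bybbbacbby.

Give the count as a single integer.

7

0(b) covers ∅
1(y) covers 0:b
2(b) covers 1:y
3(b) covers 2:b
4(b) covers 3:b
5(a) covers 4:b
6(c) covers 1:y
7(b) covers 5:a
8(b) covers 7:b
9(y) covers 6:c, 8:b
floor of heap: 0:b
completions by unplaced set U, small U first (add the entries for U minus each lowest piece of U):
  |U|=1: {9}:1
  |U|=2: {6,9}:1  {8,9}:1
  |U|=3: {6,8,9}:2  {7,8,9}:1
  |U|=4: {5,7,8,9}:1  {6,7,8,9}:3
  |U|=5: {4,5,7,8,9}:1  {5,6,7,8,9}:4
  |U|=6: {3,4,5,7,8,9}:1  {4,5,6,7,8,9}:5
  |U|=7: {2,3,4,5,7,8,9}:1  {3,4,5,6,7,8,9}:6
  |U|=8: {2,3,4,5,6,7,8,9}:7
  start at 0(b): 7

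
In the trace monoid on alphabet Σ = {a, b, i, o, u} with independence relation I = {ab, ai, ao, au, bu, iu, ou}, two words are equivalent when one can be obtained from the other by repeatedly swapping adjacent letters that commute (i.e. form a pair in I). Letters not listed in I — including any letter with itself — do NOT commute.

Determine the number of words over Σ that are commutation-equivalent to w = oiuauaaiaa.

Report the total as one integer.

piece 0:o — minimal
piece 1:i rests on {0:o}
piece 2:u — minimal
piece 3:a — minimal
piece 4:u rests on {2:u}
piece 5:a rests on {3:a}
piece 6:a rests on {5:a}
piece 7:i rests on {1:i}
piece 8:a rests on {6:a}
piece 9:a rests on {8:a}
minimal pieces: {0:o, 2:u, 3:a}
ways to finish when only these pieces remain (= sum over removing one remaining piece with nothing left below it):
  1 left: {4}→1  {7}→1  {9}→1
  2 left: {1,7}→1  {2,4}→1  {4,7}→2  {4,9}→2  {7,9}→2  {8,9}→1
  3 left: {0,1,7}→1  {1,4,7}→3  {1,7,9}→3  {2,4,7}→3  {2,4,9}→3  {4,7,9}→6  {4,8,9}→3  {6,8,9}→1  {7,8,9}→3
  4 left: {0,1,4,7}→4  {0,1,7,9}→4  {1,2,4,7}→6  {1,4,7,9}→12  {1,7,8,9}→6  {2,4,7,9}→12  {2,4,8,9}→6  {4,6,8,9}→4  {4,7,8,9}→12  {5,6,8,9}→1  {6,7,8,9}→4
  5 left: {0,1,2,4,7}→10  {0,1,4,7,9}→20  {0,1,7,8,9}→10  {1,2,4,7,9}→30  {1,4,7,8,9}→30  {1,6,7,8,9}→10  {2,4,6,8,9}→10  {2,4,7,8,9}→30  {3,5,6,8,9}→1  {4,5,6,8,9}→5  {4,6,7,8,9}→20  {5,6,7,8,9}→5
  6 left: {0,1,2,4,7,9}→60  {0,1,4,7,8,9}→60  {0,1,6,7,8,9}→20  {1,2,4,7,8,9}→90  {1,4,6,7,8,9}→60  {1,5,6,7,8,9}→15  {2,4,5,6,8,9}→15  {2,4,6,7,8,9}→60  {3,4,5,6,8,9}→6  {3,5,6,7,8,9}→6  {4,5,6,7,8,9}→30
  7 left: {0,1,2,4,7,8,9}→210  {0,1,4,6,7,8,9}→140  {0,1,5,6,7,8,9}→35  {1,2,4,6,7,8,9}→210  {1,3,5,6,7,8,9}→21  {1,4,5,6,7,8,9}→105  {2,3,4,5,6,8,9}→21  {2,4,5,6,7,8,9}→105  {3,4,5,6,7,8,9}→42
  8 left: {0,1,2,4,6,7,8,9}→560  {0,1,3,5,6,7,8,9}→56  {0,1,4,5,6,7,8,9}→280  {1,2,4,5,6,7,8,9}→420  {1,3,4,5,6,7,8,9}→168  {2,3,4,5,6,7,8,9}→168
  placing 0:o first → 756 extensions
  placing 2:u first → 504 extensions
  placing 3:a first → 1260 extensions
total linear extensions = 2520

2520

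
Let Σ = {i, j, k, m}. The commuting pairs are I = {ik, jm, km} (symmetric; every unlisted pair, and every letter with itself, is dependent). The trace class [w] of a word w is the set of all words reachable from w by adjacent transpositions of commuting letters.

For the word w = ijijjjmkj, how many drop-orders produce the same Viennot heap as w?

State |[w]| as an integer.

6

drop 0:i onto floor
drop 1:j onto {0:i}
drop 2:i onto {1:j}
drop 3:j onto {2:i}
drop 4:j onto {3:j}
drop 5:j onto {4:j}
drop 6:m onto {2:i}
drop 7:k onto {5:j}
drop 8:j onto {7:k}
ground layer = {0:i}
drop-orders for the pieces not yet dropped (sum over which currently-grounded one goes next):
  1 to go: {6} 1  {8} 1
  2 to go: {6,8} 2  {7,8} 1
  3 to go: {5,7,8} 1  {6,7,8} 3
  4 to go: {4,5,7,8} 1  {5,6,7,8} 4
  5 to go: {3,4,5,7,8} 1  {4,5,6,7,8} 5
  6 to go: {3,4,5,6,7,8} 6
  7 to go: {2,3,4,5,6,7,8} 6
  if 0:i drops first: 6 orders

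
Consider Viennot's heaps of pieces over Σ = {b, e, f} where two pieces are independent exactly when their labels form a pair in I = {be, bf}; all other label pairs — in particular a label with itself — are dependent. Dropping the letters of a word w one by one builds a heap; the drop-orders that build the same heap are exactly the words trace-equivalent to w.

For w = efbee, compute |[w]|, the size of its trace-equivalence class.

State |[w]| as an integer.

piece 0:e — minimal
piece 1:f rests on {0:e}
piece 2:b — minimal
piece 3:e rests on {1:f}
piece 4:e rests on {3:e}
minimal pieces: {0:e, 2:b}
ways to finish when only these pieces remain (= sum over removing one remaining piece with nothing left below it):
  1 left: {2}→1  {4}→1
  2 left: {2,4}→2  {3,4}→1
  3 left: {1,3,4}→1  {2,3,4}→3
  placing 0:e first → 4 extensions
  placing 2:b first → 1 extensions
total linear extensions = 5

5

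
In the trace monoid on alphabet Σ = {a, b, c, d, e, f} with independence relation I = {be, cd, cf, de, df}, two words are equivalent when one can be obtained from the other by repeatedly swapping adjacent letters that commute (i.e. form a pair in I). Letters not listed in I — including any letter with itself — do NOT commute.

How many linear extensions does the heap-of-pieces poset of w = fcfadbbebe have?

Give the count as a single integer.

45

drop 0:f onto floor
drop 1:c onto floor
drop 2:f onto {0:f}
drop 3:a onto {1:c, 2:f}
drop 4:d onto {3:a}
drop 5:b onto {4:d}
drop 6:b onto {5:b}
drop 7:e onto {3:a}
drop 8:b onto {6:b}
drop 9:e onto {7:e}
ground layer = {0:f, 1:c}
drop-orders for the pieces not yet dropped (sum over which currently-grounded one goes next):
  1 to go: {8} 1  {9} 1
  2 to go: {6,8} 1  {7,9} 1  {8,9} 2
  3 to go: {5,6,8} 1  {6,8,9} 3  {7,8,9} 3
  4 to go: {4,5,6,8} 1  {5,6,8,9} 4  {6,7,8,9} 6
  5 to go: {4,5,6,8,9} 5  {5,6,7,8,9} 10
  6 to go: {4,5,6,7,8,9} 15
  7 to go: {3,4,5,6,7,8,9} 15
  8 to go: {1,3,4,5,6,7,8,9} 15  {2,3,4,5,6,7,8,9} 15
  if 0:f drops first: 30 orders
  if 1:c drops first: 15 orders
heap linearizations: 45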